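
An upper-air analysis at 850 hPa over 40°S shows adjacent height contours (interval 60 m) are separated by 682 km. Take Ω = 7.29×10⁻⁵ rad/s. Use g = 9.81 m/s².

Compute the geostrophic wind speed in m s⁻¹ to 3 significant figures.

Coriolis parameter at 40°S:
f = 2Ω sin φ = 2 × 7.29×10⁻⁵ × sin 40° = 9.37×10⁻⁵ s⁻¹
Height gradient: |∂Z/∂n| = 60 m / 682000 m = 8.80×10⁻⁵
On a pressure surface, geostrophic balance gives V_g = (g/f)|∂Z/∂n|:
V_g = 9.81 × 8.80×10⁻⁵ / 9.37×10⁻⁵ = 9.21 m/s

9.21 m s⁻¹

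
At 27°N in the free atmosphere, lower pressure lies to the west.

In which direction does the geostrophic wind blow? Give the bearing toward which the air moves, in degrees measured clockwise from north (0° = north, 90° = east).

The pressure-gradient force points toward the west (bearing 270°).
Geostrophic balance: in the Northern Hemisphere the Coriolis force deflects motion to the right, so the geostrophic wind blows 90° to the right of the pressure-gradient force (low pressure on the left).
Rotating 270° by 90° clockwise gives 000° — the wind blows toward the north.

000°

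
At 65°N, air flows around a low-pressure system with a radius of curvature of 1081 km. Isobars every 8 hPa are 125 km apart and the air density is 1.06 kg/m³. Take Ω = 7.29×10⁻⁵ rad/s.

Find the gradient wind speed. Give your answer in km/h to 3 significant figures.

Coriolis parameter at 65°N:
f = 2Ω sin φ = 2 × 7.29×10⁻⁵ × sin 65° = 1.32×10⁻⁴ s⁻¹
Pressure gradient: |∂P/∂n| = 800 Pa / 125000 m = 6.40×10⁻³ Pa/m
Geostrophic speed: V_g = |∂P/∂n|/(fρ) = 6.40×10⁻³/(1.32×10⁻⁴ × 1.06) = 45.7 m/s
Around a low, centrifugal force acts outward with Coriolis, so pressure-gradient force balances both:
(1/ρ)|∂P/∂n| = fV + V²/R  →  V² + fR·V − fR·V_g = 0
With fR = 1.32×10⁻⁴ × 1081×10³ m = 143 m/s:
V = [−fR + √((fR)² + 4 fR V_g)]/2 = [−143 + √(143² + 4×143×45.7)]/2 = 36.4 m/s
Subgeostrophic (V < V_g = 45.7 m/s), as expected around a low.
Converting: 36.4 m/s × 3.6 = 131 km/h

131 km/h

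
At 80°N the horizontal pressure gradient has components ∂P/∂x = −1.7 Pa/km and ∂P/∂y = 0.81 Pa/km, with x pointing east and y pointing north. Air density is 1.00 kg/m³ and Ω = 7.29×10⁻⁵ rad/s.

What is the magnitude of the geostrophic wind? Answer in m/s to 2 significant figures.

13 m/s

Coriolis parameter at 80°N:
f = 2Ω sin φ = 2 × 7.29×10⁻⁵ × sin 80° = 1.44×10⁻⁴ s⁻¹
Component geostrophic relations (x east, y north):
u_g = −(1/(fρ)) ∂P/∂y,  v_g = (1/(fρ)) ∂P/∂x
u_g = −(0.81×10⁻³)/(1.44×10⁻⁴ × 1.00) = −5.64 m/s;  v_g = (−1.7×10⁻³)/(1.44×10⁻⁴ × 1.00) = −11.8 m/s
|V_g| = √(u_g² + v_g²) = 13.1 m/s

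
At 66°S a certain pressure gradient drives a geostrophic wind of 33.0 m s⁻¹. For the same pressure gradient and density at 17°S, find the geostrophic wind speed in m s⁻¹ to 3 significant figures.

103 m s⁻¹

With the same pressure gradient and density, V_g ∝ 1/f ∝ 1/sin φ.
V₂ = V₁ · sin φ₁ / sin φ₂ = 33.0 × sin 66° / sin 17°
V₂ = 33.0 × 0.9135/0.2924 = 103 m s⁻¹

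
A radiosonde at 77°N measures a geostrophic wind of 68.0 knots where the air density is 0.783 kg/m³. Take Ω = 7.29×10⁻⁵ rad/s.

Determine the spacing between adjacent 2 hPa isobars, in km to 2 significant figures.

51 km

Coriolis parameter at 77°N:
f = 2Ω sin φ = 2 × 7.29×10⁻⁵ × sin 77° = 1.42×10⁻⁴ s⁻¹
Wind speed in SI: 68.0 knots = 35.0 m/s
Geostrophic balance rearranged: |∂P/∂n| = f ρ V_g
|∂P/∂n| = 1.42×10⁻⁴ × 0.783 × 35.0 = 3.89×10⁻³ Pa/m
Isobar spacing: Δn = ΔP/|∂P/∂n| = 200 Pa / 3.89×10⁻³ Pa/m = 51397 m ≈ 51 km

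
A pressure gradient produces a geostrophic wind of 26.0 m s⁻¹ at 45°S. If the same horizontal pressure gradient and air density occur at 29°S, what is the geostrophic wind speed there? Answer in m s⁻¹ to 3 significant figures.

37.9 m s⁻¹

With the same pressure gradient and density, V_g ∝ 1/f ∝ 1/sin φ.
V₂ = V₁ · sin φ₁ / sin φ₂ = 26.0 × sin 45° / sin 29°
V₂ = 26.0 × 0.7071/0.4848 = 37.9 m s⁻¹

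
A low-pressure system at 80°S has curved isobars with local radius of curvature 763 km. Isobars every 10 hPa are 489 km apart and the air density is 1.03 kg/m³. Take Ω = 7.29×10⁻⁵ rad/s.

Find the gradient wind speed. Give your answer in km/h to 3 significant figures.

Coriolis parameter at 80°S:
f = 2Ω sin φ = 2 × 7.29×10⁻⁵ × sin 80° = 1.44×10⁻⁴ s⁻¹
Pressure gradient: |∂P/∂n| = 1000 Pa / 489000 m = 2.04×10⁻³ Pa/m
Geostrophic speed: V_g = |∂P/∂n|/(fρ) = 2.04×10⁻³/(1.44×10⁻⁴ × 1.03) = 13.8 m/s
Around a low, centrifugal force acts outward with Coriolis, so pressure-gradient force balances both:
(1/ρ)|∂P/∂n| = fV + V²/R  →  V² + fR·V − fR·V_g = 0
With fR = 1.44×10⁻⁴ × 763×10³ m = 110 m/s:
V = [−fR + √((fR)² + 4 fR V_g)]/2 = [−110 + √(110² + 4×110×13.8)]/2 = 12.4 m/s
Subgeostrophic (V < V_g = 13.8 m/s), as expected around a low.
Converting: 12.4 m/s × 3.6 = 44.7 km/h

44.7 km/h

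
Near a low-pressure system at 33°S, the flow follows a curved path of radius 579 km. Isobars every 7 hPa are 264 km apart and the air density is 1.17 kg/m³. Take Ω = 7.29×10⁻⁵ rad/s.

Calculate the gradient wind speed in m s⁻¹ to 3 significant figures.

19.9 m s⁻¹

Coriolis parameter at 33°S:
f = 2Ω sin φ = 2 × 7.29×10⁻⁵ × sin 33° = 7.94×10⁻⁵ s⁻¹
Pressure gradient: |∂P/∂n| = 700 Pa / 264000 m = 2.65×10⁻³ Pa/m
Geostrophic speed: V_g = |∂P/∂n|/(fρ) = 2.65×10⁻³/(7.94×10⁻⁵ × 1.17) = 28.5 m/s
Around a low, centrifugal force acts outward with Coriolis, so pressure-gradient force balances both:
(1/ρ)|∂P/∂n| = fV + V²/R  →  V² + fR·V − fR·V_g = 0
With fR = 7.94×10⁻⁵ × 579×10³ m = 46.0 m/s:
V = [−fR + √((fR)² + 4 fR V_g)]/2 = [−46.0 + √(46.0² + 4×46.0×28.5)]/2 = 19.9 m/s
Subgeostrophic (V < V_g = 28.5 m/s), as expected around a low.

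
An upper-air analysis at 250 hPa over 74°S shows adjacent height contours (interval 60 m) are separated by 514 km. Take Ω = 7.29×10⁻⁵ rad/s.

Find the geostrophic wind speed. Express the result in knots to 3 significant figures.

15.9 knots

Coriolis parameter at 74°S:
f = 2Ω sin φ = 2 × 7.29×10⁻⁵ × sin 74° = 1.40×10⁻⁴ s⁻¹
Height gradient: |∂Z/∂n| = 60 m / 514000 m = 1.17×10⁻⁴
On a pressure surface, geostrophic balance gives V_g = (g/f)|∂Z/∂n|:
V_g = 9.81 × 1.17×10⁻⁴ / 1.40×10⁻⁴ = 8.17 m/s
Converting: 8.17 m/s × 1.944 = 15.9 knots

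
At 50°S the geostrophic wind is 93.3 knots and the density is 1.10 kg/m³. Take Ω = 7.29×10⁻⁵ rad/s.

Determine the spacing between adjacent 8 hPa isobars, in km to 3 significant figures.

136 km

Coriolis parameter at 50°S:
f = 2Ω sin φ = 2 × 7.29×10⁻⁵ × sin 50° = 1.12×10⁻⁴ s⁻¹
Wind speed in SI: 93.3 knots = 48.0 m/s
Geostrophic balance rearranged: |∂P/∂n| = f ρ V_g
|∂P/∂n| = 1.12×10⁻⁴ × 1.10 × 48.0 = 5.90×10⁻³ Pa/m
Isobar spacing: Δn = ΔP/|∂P/∂n| = 800 Pa / 5.90×10⁻³ Pa/m = 135664 m ≈ 136 km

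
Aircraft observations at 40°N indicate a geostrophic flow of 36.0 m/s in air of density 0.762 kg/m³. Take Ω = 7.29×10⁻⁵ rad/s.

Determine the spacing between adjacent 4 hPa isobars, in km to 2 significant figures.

Coriolis parameter at 40°N:
f = 2Ω sin φ = 2 × 7.29×10⁻⁵ × sin 40° = 9.37×10⁻⁵ s⁻¹
Geostrophic balance rearranged: |∂P/∂n| = f ρ V_g
|∂P/∂n| = 9.37×10⁻⁵ × 0.762 × 36.0 = 2.57×10⁻³ Pa/m
Isobar spacing: Δn = ΔP/|∂P/∂n| = 400 Pa / 2.57×10⁻³ Pa/m = 155589 m ≈ 160 km

160 km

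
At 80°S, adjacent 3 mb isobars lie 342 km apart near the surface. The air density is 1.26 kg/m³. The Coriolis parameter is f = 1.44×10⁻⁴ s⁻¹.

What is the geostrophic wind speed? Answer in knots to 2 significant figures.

9.4 knots

Pressure gradient: |∂P/∂n| = 300 Pa / 342000 m = 8.77×10⁻⁴ Pa/m
Geostrophic balance (pressure-gradient force = Coriolis force):
V_g = (1/(fρ)) |∂P/∂n| = 8.77×10⁻⁴ / (1.44×10⁻⁴ × 1.26) = 4.83 m/s
Converting: 4.83 m/s × 1.944 = 9.4 knots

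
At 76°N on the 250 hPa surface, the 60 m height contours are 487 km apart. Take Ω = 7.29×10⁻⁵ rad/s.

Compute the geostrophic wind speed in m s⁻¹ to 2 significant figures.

Coriolis parameter at 76°N:
f = 2Ω sin φ = 2 × 7.29×10⁻⁵ × sin 76° = 1.41×10⁻⁴ s⁻¹
Height gradient: |∂Z/∂n| = 60 m / 487000 m = 1.23×10⁻⁴
On a pressure surface, geostrophic balance gives V_g = (g/f)|∂Z/∂n|:
V_g = 9.81 × 1.23×10⁻⁴ / 1.41×10⁻⁴ = 8.54 m/s

8.5 m s⁻¹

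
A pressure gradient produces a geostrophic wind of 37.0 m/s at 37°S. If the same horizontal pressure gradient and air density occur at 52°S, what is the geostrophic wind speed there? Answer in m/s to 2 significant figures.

28 m/s

With the same pressure gradient and density, V_g ∝ 1/f ∝ 1/sin φ.
V₂ = V₁ · sin φ₁ / sin φ₂ = 37.0 × sin 37° / sin 52°
V₂ = 37.0 × 0.6018/0.7880 = 28 m/s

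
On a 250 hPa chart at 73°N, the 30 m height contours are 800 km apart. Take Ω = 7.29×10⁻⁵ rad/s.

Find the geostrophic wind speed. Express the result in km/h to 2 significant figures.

9.5 km/h

Coriolis parameter at 73°N:
f = 2Ω sin φ = 2 × 7.29×10⁻⁵ × sin 73° = 1.39×10⁻⁴ s⁻¹
Height gradient: |∂Z/∂n| = 30 m / 800000 m = 3.75×10⁻⁵
On a pressure surface, geostrophic balance gives V_g = (g/f)|∂Z/∂n|:
V_g = 9.81 × 3.75×10⁻⁵ / 1.39×10⁻⁴ = 2.64 m/s
Converting: 2.64 m/s × 3.6 = 9.5 km/h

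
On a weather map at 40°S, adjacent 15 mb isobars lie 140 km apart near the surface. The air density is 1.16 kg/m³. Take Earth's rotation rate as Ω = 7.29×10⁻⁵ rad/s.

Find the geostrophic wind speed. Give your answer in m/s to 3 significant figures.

98.6 m/s

Coriolis parameter at 40°S:
f = 2Ω sin φ = 2 × 7.29×10⁻⁵ × sin 40° = 9.37×10⁻⁵ s⁻¹
Pressure gradient: |∂P/∂n| = 1500 Pa / 140000 m = 1.07×10⁻² Pa/m
Geostrophic balance (pressure-gradient force = Coriolis force):
V_g = (1/(fρ)) |∂P/∂n| = 1.07×10⁻² / (9.37×10⁻⁵ × 1.16) = 98.6 m/s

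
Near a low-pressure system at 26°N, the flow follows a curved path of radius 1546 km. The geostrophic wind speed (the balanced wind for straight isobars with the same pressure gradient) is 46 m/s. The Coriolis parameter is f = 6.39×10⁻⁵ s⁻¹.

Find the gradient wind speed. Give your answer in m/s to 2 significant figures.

34 m/s

Around a low, centrifugal force acts outward with Coriolis, so pressure-gradient force balances both:
(1/ρ)|∂P/∂n| = fV + V²/R  →  V² + fR·V − fR·V_g = 0
With fR = 6.39×10⁻⁵ × 1546×10³ m = 98.8 m/s:
V = [−fR + √((fR)² + 4 fR V_g)]/2 = [−98.8 + √(98.8² + 4×98.8×46)]/2 = 34.2 m/s
Subgeostrophic (V < V_g = 46 m/s), as expected around a low.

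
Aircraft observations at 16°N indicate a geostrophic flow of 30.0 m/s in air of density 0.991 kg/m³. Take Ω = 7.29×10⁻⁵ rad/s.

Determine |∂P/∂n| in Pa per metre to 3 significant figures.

1.19×10⁻³ Pa/m

Coriolis parameter at 16°N:
f = 2Ω sin φ = 2 × 7.29×10⁻⁵ × sin 16° = 4.02×10⁻⁵ s⁻¹
Geostrophic balance rearranged: |∂P/∂n| = f ρ V_g
|∂P/∂n| = 4.02×10⁻⁵ × 0.991 × 30.0 = 1.19×10⁻³ Pa/m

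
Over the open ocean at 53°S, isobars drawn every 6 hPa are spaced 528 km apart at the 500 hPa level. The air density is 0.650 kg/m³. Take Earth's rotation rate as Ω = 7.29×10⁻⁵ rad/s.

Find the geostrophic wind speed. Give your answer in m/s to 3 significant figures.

Coriolis parameter at 53°S:
f = 2Ω sin φ = 2 × 7.29×10⁻⁵ × sin 53° = 1.16×10⁻⁴ s⁻¹
Pressure gradient: |∂P/∂n| = 600 Pa / 528000 m = 1.14×10⁻³ Pa/m
Geostrophic balance (pressure-gradient force = Coriolis force):
V_g = (1/(fρ)) |∂P/∂n| = 1.14×10⁻³ / (1.16×10⁻⁴ × 0.650) = 15.0 m/s

15.0 m/s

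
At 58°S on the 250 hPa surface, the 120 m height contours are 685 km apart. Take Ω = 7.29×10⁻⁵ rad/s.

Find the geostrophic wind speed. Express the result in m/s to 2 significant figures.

14 m/s

Coriolis parameter at 58°S:
f = 2Ω sin φ = 2 × 7.29×10⁻⁵ × sin 58° = 1.24×10⁻⁴ s⁻¹
Height gradient: |∂Z/∂n| = 120 m / 685000 m = 1.75×10⁻⁴
On a pressure surface, geostrophic balance gives V_g = (g/f)|∂Z/∂n|:
V_g = 9.81 × 1.75×10⁻⁴ / 1.24×10⁻⁴ = 13.9 m/s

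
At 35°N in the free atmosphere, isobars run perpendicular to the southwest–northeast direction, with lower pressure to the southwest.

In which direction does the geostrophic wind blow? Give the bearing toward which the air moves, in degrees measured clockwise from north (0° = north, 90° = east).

The pressure-gradient force points toward the southwest (bearing 225°).
Geostrophic balance: in the Northern Hemisphere the Coriolis force deflects motion to the right, so the geostrophic wind blows 90° to the right of the pressure-gradient force (low pressure on the left).
Rotating 225° by 90° clockwise gives 315° — the wind blows toward the northwest.

315°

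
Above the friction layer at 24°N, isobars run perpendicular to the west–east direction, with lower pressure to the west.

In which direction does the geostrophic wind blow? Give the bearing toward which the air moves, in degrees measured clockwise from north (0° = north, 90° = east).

000°

The pressure-gradient force points toward the west (bearing 270°).
Geostrophic balance: in the Northern Hemisphere the Coriolis force deflects motion to the right, so the geostrophic wind blows 90° to the right of the pressure-gradient force (low pressure on the left).
Rotating 270° by 90° clockwise gives 000° — the wind blows toward the north.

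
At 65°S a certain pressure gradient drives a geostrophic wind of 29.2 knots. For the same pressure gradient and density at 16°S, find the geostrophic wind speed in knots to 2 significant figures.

96 knots

With the same pressure gradient and density, V_g ∝ 1/f ∝ 1/sin φ.
V₂ = V₁ · sin φ₁ / sin φ₂ = 29.2 × sin 65° / sin 16°
V₂ = 29.2 × 0.9063/0.2756 = 96 knots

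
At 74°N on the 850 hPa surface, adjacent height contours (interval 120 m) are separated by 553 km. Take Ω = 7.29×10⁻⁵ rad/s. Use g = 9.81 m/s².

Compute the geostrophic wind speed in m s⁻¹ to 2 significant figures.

15 m s⁻¹

Coriolis parameter at 74°N:
f = 2Ω sin φ = 2 × 7.29×10⁻⁵ × sin 74° = 1.40×10⁻⁴ s⁻¹
Height gradient: |∂Z/∂n| = 120 m / 553000 m = 2.17×10⁻⁴
On a pressure surface, geostrophic balance gives V_g = (g/f)|∂Z/∂n|:
V_g = 9.81 × 2.17×10⁻⁴ / 1.40×10⁻⁴ = 15.2 m/s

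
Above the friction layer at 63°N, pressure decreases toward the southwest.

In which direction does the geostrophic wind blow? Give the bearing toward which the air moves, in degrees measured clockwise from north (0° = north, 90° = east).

The pressure-gradient force points toward the southwest (bearing 225°).
Geostrophic balance: in the Northern Hemisphere the Coriolis force deflects motion to the right, so the geostrophic wind blows 90° to the right of the pressure-gradient force (low pressure on the left).
Rotating 225° by 90° clockwise gives 315° — the wind blows toward the northwest.

315°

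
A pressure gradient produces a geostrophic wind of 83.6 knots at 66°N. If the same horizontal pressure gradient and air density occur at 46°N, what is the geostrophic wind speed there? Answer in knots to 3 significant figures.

106 knots

With the same pressure gradient and density, V_g ∝ 1/f ∝ 1/sin φ.
V₂ = V₁ · sin φ₁ / sin φ₂ = 83.6 × sin 66° / sin 46°
V₂ = 83.6 × 0.9135/0.7193 = 106 knots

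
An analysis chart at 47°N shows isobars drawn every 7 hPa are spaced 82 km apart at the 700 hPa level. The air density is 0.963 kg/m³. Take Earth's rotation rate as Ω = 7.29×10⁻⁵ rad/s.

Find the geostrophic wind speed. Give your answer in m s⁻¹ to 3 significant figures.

Coriolis parameter at 47°N:
f = 2Ω sin φ = 2 × 7.29×10⁻⁵ × sin 47° = 1.07×10⁻⁴ s⁻¹
Pressure gradient: |∂P/∂n| = 700 Pa / 82000 m = 8.54×10⁻³ Pa/m
Geostrophic balance (pressure-gradient force = Coriolis force):
V_g = (1/(fρ)) |∂P/∂n| = 8.54×10⁻³ / (1.07×10⁻⁴ × 0.963) = 83.1 m/s

83.1 m s⁻¹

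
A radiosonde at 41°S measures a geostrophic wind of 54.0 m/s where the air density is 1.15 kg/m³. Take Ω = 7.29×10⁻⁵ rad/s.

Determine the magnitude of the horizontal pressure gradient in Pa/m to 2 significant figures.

5.9×10⁻³ Pa/m

Coriolis parameter at 41°S:
f = 2Ω sin φ = 2 × 7.29×10⁻⁵ × sin 41° = 9.57×10⁻⁵ s⁻¹
Geostrophic balance rearranged: |∂P/∂n| = f ρ V_g
|∂P/∂n| = 9.57×10⁻⁵ × 1.15 × 54.0 = 5.94×10⁻³ Pa/m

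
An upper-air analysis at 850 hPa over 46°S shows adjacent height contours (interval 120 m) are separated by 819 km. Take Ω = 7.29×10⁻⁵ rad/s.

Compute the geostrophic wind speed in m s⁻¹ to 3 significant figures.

Coriolis parameter at 46°S:
f = 2Ω sin φ = 2 × 7.29×10⁻⁵ × sin 46° = 1.05×10⁻⁴ s⁻¹
Height gradient: |∂Z/∂n| = 120 m / 819000 m = 1.47×10⁻⁴
On a pressure surface, geostrophic balance gives V_g = (g/f)|∂Z/∂n|:
V_g = 9.81 × 1.47×10⁻⁴ / 1.05×10⁻⁴ = 13.7 m/s

13.7 m s⁻¹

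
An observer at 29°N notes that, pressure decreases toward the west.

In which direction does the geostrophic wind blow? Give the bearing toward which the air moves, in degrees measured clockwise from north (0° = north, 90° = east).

The pressure-gradient force points toward the west (bearing 270°).
Geostrophic balance: in the Northern Hemisphere the Coriolis force deflects motion to the right, so the geostrophic wind blows 90° to the right of the pressure-gradient force (low pressure on the left).
Rotating 270° by 90° clockwise gives 000° — the wind blows toward the north.

000°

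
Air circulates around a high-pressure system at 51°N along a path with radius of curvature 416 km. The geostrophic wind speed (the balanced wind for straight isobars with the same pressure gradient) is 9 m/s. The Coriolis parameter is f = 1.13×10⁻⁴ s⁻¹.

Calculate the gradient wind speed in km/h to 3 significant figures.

43.7 km/h

Around a high, pressure-gradient force acts outward with centrifugal, so Coriolis balances both:
fV = (1/ρ)|∂P/∂n| + V²/R  →  V² − fR·V + fR·V_g = 0
With fR = 1.13×10⁻⁴ × 416×10³ m = 47.0 m/s:
V = [fR − √((fR)² − 4 fR V_g)]/2 = [47.0 − √(47.0² − 4×47.0×9)]/2 = 12.1 m/s
Supergeostrophic (V > V_g = 9 m/s), as expected around a high.
Converting: 12.1 m/s × 3.6 = 43.7 km/h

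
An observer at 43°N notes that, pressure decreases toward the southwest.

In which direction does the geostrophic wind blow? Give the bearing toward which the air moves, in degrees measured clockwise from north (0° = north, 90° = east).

The pressure-gradient force points toward the southwest (bearing 225°).
Geostrophic balance: in the Northern Hemisphere the Coriolis force deflects motion to the right, so the geostrophic wind blows 90° to the right of the pressure-gradient force (low pressure on the left).
Rotating 225° by 90° clockwise gives 315° — the wind blows toward the northwest.

315°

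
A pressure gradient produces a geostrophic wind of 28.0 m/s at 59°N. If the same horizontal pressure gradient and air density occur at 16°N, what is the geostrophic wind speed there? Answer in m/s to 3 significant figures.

87.1 m/s

With the same pressure gradient and density, V_g ∝ 1/f ∝ 1/sin φ.
V₂ = V₁ · sin φ₁ / sin φ₂ = 28.0 × sin 59° / sin 16°
V₂ = 28.0 × 0.8572/0.2756 = 87.1 m/s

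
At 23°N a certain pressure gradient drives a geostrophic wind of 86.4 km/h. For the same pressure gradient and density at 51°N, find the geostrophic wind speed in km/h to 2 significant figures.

With the same pressure gradient and density, V_g ∝ 1/f ∝ 1/sin φ.
V₂ = V₁ · sin φ₁ / sin φ₂ = 86.4 × sin 23° / sin 51°
V₂ = 86.4 × 0.3907/0.7771 = 43 km/h

43 km/h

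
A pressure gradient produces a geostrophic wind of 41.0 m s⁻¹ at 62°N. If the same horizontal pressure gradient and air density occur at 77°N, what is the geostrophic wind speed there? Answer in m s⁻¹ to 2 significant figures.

37 m s⁻¹

With the same pressure gradient and density, V_g ∝ 1/f ∝ 1/sin φ.
V₂ = V₁ · sin φ₁ / sin φ₂ = 41.0 × sin 62° / sin 77°
V₂ = 41.0 × 0.8829/0.9744 = 37 m s⁻¹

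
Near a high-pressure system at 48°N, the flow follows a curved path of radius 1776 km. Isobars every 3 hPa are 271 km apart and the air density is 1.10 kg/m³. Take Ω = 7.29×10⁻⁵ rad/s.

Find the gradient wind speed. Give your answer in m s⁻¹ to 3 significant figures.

Coriolis parameter at 48°N:
f = 2Ω sin φ = 2 × 7.29×10⁻⁵ × sin 48° = 1.08×10⁻⁴ s⁻¹
Pressure gradient: |∂P/∂n| = 300 Pa / 271000 m = 1.11×10⁻³ Pa/m
Geostrophic speed: V_g = |∂P/∂n|/(fρ) = 1.11×10⁻³/(1.08×10⁻⁴ × 1.10) = 9.29 m/s
Around a high, pressure-gradient force acts outward with centrifugal, so Coriolis balances both:
fV = (1/ρ)|∂P/∂n| + V²/R  →  V² − fR·V + fR·V_g = 0
With fR = 1.08×10⁻⁴ × 1776×10³ m = 192 m/s:
V = [fR − √((fR)² − 4 fR V_g)]/2 = [192 − √(192² − 4×192×9.29)]/2 = 9.79 m/s
Supergeostrophic (V > V_g = 9.29 m/s), as expected around a high.

9.79 m s⁻¹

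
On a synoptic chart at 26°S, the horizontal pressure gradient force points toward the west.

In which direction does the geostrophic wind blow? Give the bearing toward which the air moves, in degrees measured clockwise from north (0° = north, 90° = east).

The pressure-gradient force points toward the west (bearing 270°).
Geostrophic balance: in the Southern Hemisphere the Coriolis force deflects motion to the left, so the geostrophic wind blows 90° to the left of the pressure-gradient force (low pressure on the right).
Rotating 270° by 90° counterclockwise gives 180° — the wind blows toward the south.

180°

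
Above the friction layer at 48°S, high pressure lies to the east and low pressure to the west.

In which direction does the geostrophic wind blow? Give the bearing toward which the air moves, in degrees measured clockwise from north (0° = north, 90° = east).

The pressure-gradient force points toward the west (bearing 270°).
Geostrophic balance: in the Southern Hemisphere the Coriolis force deflects motion to the left, so the geostrophic wind blows 90° to the left of the pressure-gradient force (low pressure on the right).
Rotating 270° by 90° counterclockwise gives 180° — the wind blows toward the south.

180°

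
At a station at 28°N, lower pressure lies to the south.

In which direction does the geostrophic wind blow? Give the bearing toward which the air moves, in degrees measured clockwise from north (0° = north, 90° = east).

The pressure-gradient force points toward the south (bearing 180°).
Geostrophic balance: in the Northern Hemisphere the Coriolis force deflects motion to the right, so the geostrophic wind blows 90° to the right of the pressure-gradient force (low pressure on the left).
Rotating 180° by 90° clockwise gives 270° — the wind blows toward the west.

270°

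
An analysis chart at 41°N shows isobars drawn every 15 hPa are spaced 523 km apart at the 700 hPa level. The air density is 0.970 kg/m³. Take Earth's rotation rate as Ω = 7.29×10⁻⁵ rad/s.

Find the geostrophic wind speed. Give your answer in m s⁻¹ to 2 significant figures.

31 m s⁻¹

Coriolis parameter at 41°N:
f = 2Ω sin φ = 2 × 7.29×10⁻⁵ × sin 41° = 9.57×10⁻⁵ s⁻¹
Pressure gradient: |∂P/∂n| = 1500 Pa / 523000 m = 2.87×10⁻³ Pa/m
Geostrophic balance (pressure-gradient force = Coriolis force):
V_g = (1/(fρ)) |∂P/∂n| = 2.87×10⁻³ / (9.57×10⁻⁵ × 0.970) = 30.9 m/s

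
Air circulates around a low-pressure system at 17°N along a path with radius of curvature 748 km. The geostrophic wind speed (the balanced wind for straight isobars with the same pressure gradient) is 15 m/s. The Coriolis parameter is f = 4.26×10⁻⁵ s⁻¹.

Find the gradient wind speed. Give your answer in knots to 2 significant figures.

Around a low, centrifugal force acts outward with Coriolis, so pressure-gradient force balances both:
(1/ρ)|∂P/∂n| = fV + V²/R  →  V² + fR·V − fR·V_g = 0
With fR = 4.26×10⁻⁵ × 748×10³ m = 31.9 m/s:
V = [−fR + √((fR)² + 4 fR V_g)]/2 = [−31.9 + √(31.9² + 4×31.9×15)]/2 = 11.1 m/s
Subgeostrophic (V < V_g = 15 m/s), as expected around a low.
Converting: 11.1 m/s × 1.944 = 22 knots

22 knots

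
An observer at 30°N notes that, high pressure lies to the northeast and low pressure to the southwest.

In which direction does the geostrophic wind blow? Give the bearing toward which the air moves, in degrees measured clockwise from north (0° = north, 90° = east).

The pressure-gradient force points toward the southwest (bearing 225°).
Geostrophic balance: in the Northern Hemisphere the Coriolis force deflects motion to the right, so the geostrophic wind blows 90° to the right of the pressure-gradient force (low pressure on the left).
Rotating 225° by 90° clockwise gives 315° — the wind blows toward the northwest.

315°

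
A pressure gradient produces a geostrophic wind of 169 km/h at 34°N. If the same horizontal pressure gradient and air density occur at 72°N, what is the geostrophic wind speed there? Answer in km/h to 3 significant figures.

99.4 km/h

With the same pressure gradient and density, V_g ∝ 1/f ∝ 1/sin φ.
V₂ = V₁ · sin φ₁ / sin φ₂ = 169 × sin 34° / sin 72°
V₂ = 169 × 0.5592/0.9511 = 99.4 km/h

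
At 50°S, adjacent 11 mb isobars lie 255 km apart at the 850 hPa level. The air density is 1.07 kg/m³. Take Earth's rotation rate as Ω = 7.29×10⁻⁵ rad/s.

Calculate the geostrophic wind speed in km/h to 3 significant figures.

Coriolis parameter at 50°S:
f = 2Ω sin φ = 2 × 7.29×10⁻⁵ × sin 50° = 1.12×10⁻⁴ s⁻¹
Pressure gradient: |∂P/∂n| = 1100 Pa / 255000 m = 4.31×10⁻³ Pa/m
Geostrophic balance (pressure-gradient force = Coriolis force):
V_g = (1/(fρ)) |∂P/∂n| = 4.31×10⁻³ / (1.12×10⁻⁴ × 1.07) = 36.1 m/s
Converting: 36.1 m/s × 3.6 = 130 km/h

130 km/h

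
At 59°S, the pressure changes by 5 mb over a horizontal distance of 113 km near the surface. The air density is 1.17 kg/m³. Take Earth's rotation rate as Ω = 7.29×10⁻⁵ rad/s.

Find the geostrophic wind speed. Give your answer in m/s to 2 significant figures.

30 m/s

Coriolis parameter at 59°S:
f = 2Ω sin φ = 2 × 7.29×10⁻⁵ × sin 59° = 1.25×10⁻⁴ s⁻¹
Pressure gradient: |∂P/∂n| = 500 Pa / 113000 m = 4.42×10⁻³ Pa/m
Geostrophic balance (pressure-gradient force = Coriolis force):
V_g = (1/(fρ)) |∂P/∂n| = 4.42×10⁻³ / (1.25×10⁻⁴ × 1.17) = 30.3 m/s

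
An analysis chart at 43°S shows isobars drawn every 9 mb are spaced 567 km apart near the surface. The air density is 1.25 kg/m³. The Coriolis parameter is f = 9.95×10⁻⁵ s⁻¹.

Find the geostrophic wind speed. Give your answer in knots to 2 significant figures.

Pressure gradient: |∂P/∂n| = 900 Pa / 567000 m = 1.59×10⁻³ Pa/m
Geostrophic balance (pressure-gradient force = Coriolis force):
V_g = (1/(fρ)) |∂P/∂n| = 1.59×10⁻³ / (9.95×10⁻⁵ × 1.25) = 12.8 m/s
Converting: 12.8 m/s × 1.944 = 25 knots

25 knots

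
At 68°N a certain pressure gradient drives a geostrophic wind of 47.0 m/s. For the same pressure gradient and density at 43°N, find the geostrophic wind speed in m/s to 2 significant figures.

64 m/s

With the same pressure gradient and density, V_g ∝ 1/f ∝ 1/sin φ.
V₂ = V₁ · sin φ₁ / sin φ₂ = 47.0 × sin 68° / sin 43°
V₂ = 47.0 × 0.9272/0.6820 = 64 m/s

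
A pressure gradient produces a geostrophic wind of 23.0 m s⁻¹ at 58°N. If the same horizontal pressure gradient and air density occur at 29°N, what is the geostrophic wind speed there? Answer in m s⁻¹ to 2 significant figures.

40 m s⁻¹

With the same pressure gradient and density, V_g ∝ 1/f ∝ 1/sin φ.
V₂ = V₁ · sin φ₁ / sin φ₂ = 23.0 × sin 58° / sin 29°
V₂ = 23.0 × 0.8480/0.4848 = 40 m s⁻¹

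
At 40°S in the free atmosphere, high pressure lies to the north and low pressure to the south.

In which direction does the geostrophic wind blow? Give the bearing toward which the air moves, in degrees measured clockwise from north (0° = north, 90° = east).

090°

The pressure-gradient force points toward the south (bearing 180°).
Geostrophic balance: in the Southern Hemisphere the Coriolis force deflects motion to the left, so the geostrophic wind blows 90° to the left of the pressure-gradient force (low pressure on the right).
Rotating 180° by 90° counterclockwise gives 090° — the wind blows toward the east.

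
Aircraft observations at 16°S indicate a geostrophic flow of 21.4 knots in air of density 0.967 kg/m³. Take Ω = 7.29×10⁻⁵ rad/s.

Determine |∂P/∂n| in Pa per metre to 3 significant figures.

4.28×10⁻⁴ Pa/m

Coriolis parameter at 16°S:
f = 2Ω sin φ = 2 × 7.29×10⁻⁵ × sin 16° = 4.02×10⁻⁵ s⁻¹
Wind speed in SI: 21.4 knots = 11.0 m/s
Geostrophic balance rearranged: |∂P/∂n| = f ρ V_g
|∂P/∂n| = 4.02×10⁻⁵ × 0.967 × 11.0 = 4.28×10⁻⁴ Pa/m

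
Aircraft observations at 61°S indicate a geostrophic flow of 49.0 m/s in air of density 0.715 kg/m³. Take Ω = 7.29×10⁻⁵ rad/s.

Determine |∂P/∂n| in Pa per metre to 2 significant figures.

4.5×10⁻³ Pa/m

Coriolis parameter at 61°S:
f = 2Ω sin φ = 2 × 7.29×10⁻⁵ × sin 61° = 1.28×10⁻⁴ s⁻¹
Geostrophic balance rearranged: |∂P/∂n| = f ρ V_g
|∂P/∂n| = 1.28×10⁻⁴ × 0.715 × 49.0 = 4.47×10⁻³ Pa/m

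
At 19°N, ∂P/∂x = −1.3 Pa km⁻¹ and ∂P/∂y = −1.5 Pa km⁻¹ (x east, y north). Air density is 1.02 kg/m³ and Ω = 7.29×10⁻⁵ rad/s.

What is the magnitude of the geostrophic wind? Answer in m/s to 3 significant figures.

Coriolis parameter at 19°N:
f = 2Ω sin φ = 2 × 7.29×10⁻⁵ × sin 19° = 4.75×10⁻⁵ s⁻¹
Component geostrophic relations (x east, y north):
u_g = −(1/(fρ)) ∂P/∂y,  v_g = (1/(fρ)) ∂P/∂x
u_g = −(−1.5×10⁻³)/(4.75×10⁻⁵ × 1.02) = 31.0 m/s;  v_g = (−1.3×10⁻³)/(4.75×10⁻⁵ × 1.02) = −26.8 m/s
|V_g| = √(u_g² + v_g²) = 41.0 m/s

41.0 m/s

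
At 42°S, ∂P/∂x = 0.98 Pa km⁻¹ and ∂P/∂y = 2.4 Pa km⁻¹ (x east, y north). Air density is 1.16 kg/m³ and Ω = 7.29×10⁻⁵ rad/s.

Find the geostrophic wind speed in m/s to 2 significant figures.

Coriolis parameter at 42°S:
f = 2Ω sin φ = 2 × 7.29×10⁻⁵ × sin 42° = 9.76×10⁻⁵ s⁻¹
In the Southern Hemisphere f is negative: f = −9.76×10⁻⁵ s⁻¹.
Component geostrophic relations (x east, y north):
u_g = −(1/(fρ)) ∂P/∂y,  v_g = (1/(fρ)) ∂P/∂x
u_g = −(2.4×10⁻³)/(−9.76×10⁻⁵ × 1.16) = 21.2 m/s;  v_g = (0.98×10⁻³)/(−9.76×10⁻⁵ × 1.16) = −8.66 m/s
|V_g| = √(u_g² + v_g²) = 22.9 m/s

23 m/s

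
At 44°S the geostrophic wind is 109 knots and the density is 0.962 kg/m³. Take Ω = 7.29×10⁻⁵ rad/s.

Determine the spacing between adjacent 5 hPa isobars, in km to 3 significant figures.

Coriolis parameter at 44°S:
f = 2Ω sin φ = 2 × 7.29×10⁻⁵ × sin 44° = 1.01×10⁻⁴ s⁻¹
Wind speed in SI: 109 knots = 56.1 m/s
Geostrophic balance rearranged: |∂P/∂n| = f ρ V_g
|∂P/∂n| = 1.01×10⁻⁴ × 0.962 × 56.1 = 5.46×10⁻³ Pa/m
Isobar spacing: Δn = ΔP/|∂P/∂n| = 500 Pa / 5.46×10⁻³ Pa/m = 91517 m ≈ 91.5 km

91.5 km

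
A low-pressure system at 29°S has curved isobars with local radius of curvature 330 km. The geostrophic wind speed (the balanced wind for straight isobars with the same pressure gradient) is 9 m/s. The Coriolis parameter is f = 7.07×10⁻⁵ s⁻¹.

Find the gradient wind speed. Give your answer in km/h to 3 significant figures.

25.0 km/h

Around a low, centrifugal force acts outward with Coriolis, so pressure-gradient force balances both:
(1/ρ)|∂P/∂n| = fV + V²/R  →  V² + fR·V − fR·V_g = 0
With fR = 7.07×10⁻⁵ × 330×10³ m = 23.3 m/s:
V = [−fR + √((fR)² + 4 fR V_g)]/2 = [−23.3 + √(23.3² + 4×23.3×9)]/2 = 6.94 m/s
Subgeostrophic (V < V_g = 9 m/s), as expected around a low.
Converting: 6.94 m/s × 3.6 = 25.0 km/h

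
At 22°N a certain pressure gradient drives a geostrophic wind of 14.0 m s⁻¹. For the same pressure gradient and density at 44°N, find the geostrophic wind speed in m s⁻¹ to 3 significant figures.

With the same pressure gradient and density, V_g ∝ 1/f ∝ 1/sin φ.
V₂ = V₁ · sin φ₁ / sin φ₂ = 14.0 × sin 22° / sin 44°
V₂ = 14.0 × 0.3746/0.6947 = 7.55 m s⁻¹

7.55 m s⁻¹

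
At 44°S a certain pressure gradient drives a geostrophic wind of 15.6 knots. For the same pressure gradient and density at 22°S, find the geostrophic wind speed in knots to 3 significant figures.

28.9 knots

With the same pressure gradient and density, V_g ∝ 1/f ∝ 1/sin φ.
V₂ = V₁ · sin φ₁ / sin φ₂ = 15.6 × sin 44° / sin 22°
V₂ = 15.6 × 0.6947/0.3746 = 28.9 knots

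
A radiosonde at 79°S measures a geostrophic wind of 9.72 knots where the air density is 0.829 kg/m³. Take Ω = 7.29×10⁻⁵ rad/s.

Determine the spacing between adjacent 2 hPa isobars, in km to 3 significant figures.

337 km

Coriolis parameter at 79°S:
f = 2Ω sin φ = 2 × 7.29×10⁻⁵ × sin 79° = 1.43×10⁻⁴ s⁻¹
Wind speed in SI: 9.72 knots = 5.00 m/s
Geostrophic balance rearranged: |∂P/∂n| = f ρ V_g
|∂P/∂n| = 1.43×10⁻⁴ × 0.829 × 5.00 = 5.93×10⁻⁴ Pa/m
Isobar spacing: Δn = ΔP/|∂P/∂n| = 200 Pa / 5.93×10⁻⁴ Pa/m = 337106 m ≈ 337 km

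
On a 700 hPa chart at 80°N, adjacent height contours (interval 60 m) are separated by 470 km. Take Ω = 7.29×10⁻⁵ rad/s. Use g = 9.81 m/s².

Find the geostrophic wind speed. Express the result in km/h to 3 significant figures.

Coriolis parameter at 80°N:
f = 2Ω sin φ = 2 × 7.29×10⁻⁵ × sin 80° = 1.44×10⁻⁴ s⁻¹
Height gradient: |∂Z/∂n| = 60 m / 470000 m = 1.28×10⁻⁴
On a pressure surface, geostrophic balance gives V_g = (g/f)|∂Z/∂n|:
V_g = 9.81 × 1.28×10⁻⁴ / 1.44×10⁻⁴ = 8.72 m/s
Converting: 8.72 m/s × 3.6 = 31.4 km/h

31.4 km/h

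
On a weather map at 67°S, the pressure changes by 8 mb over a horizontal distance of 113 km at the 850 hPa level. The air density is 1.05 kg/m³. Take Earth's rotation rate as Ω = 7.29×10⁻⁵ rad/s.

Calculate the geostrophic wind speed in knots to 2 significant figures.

Coriolis parameter at 67°S:
f = 2Ω sin φ = 2 × 7.29×10⁻⁵ × sin 67° = 1.34×10⁻⁴ s⁻¹
Pressure gradient: |∂P/∂n| = 800 Pa / 113000 m = 7.08×10⁻³ Pa/m
Geostrophic balance (pressure-gradient force = Coriolis force):
V_g = (1/(fρ)) |∂P/∂n| = 7.08×10⁻³ / (1.34×10⁻⁴ × 1.05) = 50.2 m/s
Converting: 50.2 m/s × 1.944 = 98 knots

98 knots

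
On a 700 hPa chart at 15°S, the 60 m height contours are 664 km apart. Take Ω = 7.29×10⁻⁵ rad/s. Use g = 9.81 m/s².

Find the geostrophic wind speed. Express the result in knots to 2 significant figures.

Coriolis parameter at 15°S:
f = 2Ω sin φ = 2 × 7.29×10⁻⁵ × sin 15° = 3.77×10⁻⁵ s⁻¹
Height gradient: |∂Z/∂n| = 60 m / 664000 m = 9.04×10⁻⁵
On a pressure surface, geostrophic balance gives V_g = (g/f)|∂Z/∂n|:
V_g = 9.81 × 9.04×10⁻⁵ / 3.77×10⁻⁵ = 23.5 m/s
Converting: 23.5 m/s × 1.944 = 46 knots

46 knots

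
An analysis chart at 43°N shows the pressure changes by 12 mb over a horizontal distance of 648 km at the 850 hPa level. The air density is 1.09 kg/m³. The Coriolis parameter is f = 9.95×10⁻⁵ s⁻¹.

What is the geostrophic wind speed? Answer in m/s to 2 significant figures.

17 m/s

Pressure gradient: |∂P/∂n| = 1200 Pa / 648000 m = 1.85×10⁻³ Pa/m
Geostrophic balance (pressure-gradient force = Coriolis force):
V_g = (1/(fρ)) |∂P/∂n| = 1.85×10⁻³ / (9.95×10⁻⁵ × 1.09) = 17.1 m/s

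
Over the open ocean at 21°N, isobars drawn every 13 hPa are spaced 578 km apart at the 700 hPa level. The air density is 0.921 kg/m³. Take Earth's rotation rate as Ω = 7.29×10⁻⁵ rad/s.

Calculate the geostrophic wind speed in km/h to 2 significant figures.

170 km/h

Coriolis parameter at 21°N:
f = 2Ω sin φ = 2 × 7.29×10⁻⁵ × sin 21° = 5.23×10⁻⁵ s⁻¹
Pressure gradient: |∂P/∂n| = 1300 Pa / 578000 m = 2.25×10⁻³ Pa/m
Geostrophic balance (pressure-gradient force = Coriolis force):
V_g = (1/(fρ)) |∂P/∂n| = 2.25×10⁻³ / (5.23×10⁻⁵ × 0.921) = 46.7 m/s
Converting: 46.7 m/s × 3.6 = 170 km/h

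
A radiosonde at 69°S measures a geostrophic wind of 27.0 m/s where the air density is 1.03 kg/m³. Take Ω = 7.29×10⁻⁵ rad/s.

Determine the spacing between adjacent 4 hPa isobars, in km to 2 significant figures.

Coriolis parameter at 69°S:
f = 2Ω sin φ = 2 × 7.29×10⁻⁵ × sin 69° = 1.36×10⁻⁴ s⁻¹
Geostrophic balance rearranged: |∂P/∂n| = f ρ V_g
|∂P/∂n| = 1.36×10⁻⁴ × 1.03 × 27.0 = 3.79×10⁻³ Pa/m
Isobar spacing: Δn = ΔP/|∂P/∂n| = 400 Pa / 3.79×10⁻³ Pa/m = 105670 m ≈ 110 km

110 km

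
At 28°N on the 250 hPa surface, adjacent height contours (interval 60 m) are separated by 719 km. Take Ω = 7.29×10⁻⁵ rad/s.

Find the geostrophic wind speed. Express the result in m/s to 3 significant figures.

Coriolis parameter at 28°N:
f = 2Ω sin φ = 2 × 7.29×10⁻⁵ × sin 28° = 6.84×10⁻⁵ s⁻¹
Height gradient: |∂Z/∂n| = 60 m / 719000 m = 8.34×10⁻⁵
On a pressure surface, geostrophic balance gives V_g = (g/f)|∂Z/∂n|:
V_g = 9.81 × 8.34×10⁻⁵ / 6.84×10⁻⁵ = 12.0 m/s

12.0 m/s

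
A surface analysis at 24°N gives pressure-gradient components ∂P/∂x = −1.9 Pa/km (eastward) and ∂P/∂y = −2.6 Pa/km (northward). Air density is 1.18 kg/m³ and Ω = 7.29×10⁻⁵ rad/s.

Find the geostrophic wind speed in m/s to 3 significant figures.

Coriolis parameter at 24°N:
f = 2Ω sin φ = 2 × 7.29×10⁻⁵ × sin 24° = 5.93×10⁻⁵ s⁻¹
Component geostrophic relations (x east, y north):
u_g = −(1/(fρ)) ∂P/∂y,  v_g = (1/(fρ)) ∂P/∂x
u_g = −(−2.6×10⁻³)/(5.93×10⁻⁵ × 1.18) = 37.2 m/s;  v_g = (−1.9×10⁻³)/(5.93×10⁻⁵ × 1.18) = −27.2 m/s
|V_g| = √(u_g² + v_g²) = 46.0 m/s

46.0 m/s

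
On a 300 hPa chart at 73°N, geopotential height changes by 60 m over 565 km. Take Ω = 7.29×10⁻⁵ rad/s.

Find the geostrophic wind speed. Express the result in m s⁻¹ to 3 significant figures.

7.47 m s⁻¹

Coriolis parameter at 73°N:
f = 2Ω sin φ = 2 × 7.29×10⁻⁵ × sin 73° = 1.39×10⁻⁴ s⁻¹
Height gradient: |∂Z/∂n| = 60 m / 565000 m = 1.06×10⁻⁴
On a pressure surface, geostrophic balance gives V_g = (g/f)|∂Z/∂n|:
V_g = 9.81 × 1.06×10⁻⁴ / 1.39×10⁻⁴ = 7.47 m/s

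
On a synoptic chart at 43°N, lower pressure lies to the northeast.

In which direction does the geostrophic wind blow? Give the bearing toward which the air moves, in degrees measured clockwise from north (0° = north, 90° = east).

135°

The pressure-gradient force points toward the northeast (bearing 045°).
Geostrophic balance: in the Northern Hemisphere the Coriolis force deflects motion to the right, so the geostrophic wind blows 90° to the right of the pressure-gradient force (low pressure on the left).
Rotating 045° by 90° clockwise gives 135° — the wind blows toward the southeast.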